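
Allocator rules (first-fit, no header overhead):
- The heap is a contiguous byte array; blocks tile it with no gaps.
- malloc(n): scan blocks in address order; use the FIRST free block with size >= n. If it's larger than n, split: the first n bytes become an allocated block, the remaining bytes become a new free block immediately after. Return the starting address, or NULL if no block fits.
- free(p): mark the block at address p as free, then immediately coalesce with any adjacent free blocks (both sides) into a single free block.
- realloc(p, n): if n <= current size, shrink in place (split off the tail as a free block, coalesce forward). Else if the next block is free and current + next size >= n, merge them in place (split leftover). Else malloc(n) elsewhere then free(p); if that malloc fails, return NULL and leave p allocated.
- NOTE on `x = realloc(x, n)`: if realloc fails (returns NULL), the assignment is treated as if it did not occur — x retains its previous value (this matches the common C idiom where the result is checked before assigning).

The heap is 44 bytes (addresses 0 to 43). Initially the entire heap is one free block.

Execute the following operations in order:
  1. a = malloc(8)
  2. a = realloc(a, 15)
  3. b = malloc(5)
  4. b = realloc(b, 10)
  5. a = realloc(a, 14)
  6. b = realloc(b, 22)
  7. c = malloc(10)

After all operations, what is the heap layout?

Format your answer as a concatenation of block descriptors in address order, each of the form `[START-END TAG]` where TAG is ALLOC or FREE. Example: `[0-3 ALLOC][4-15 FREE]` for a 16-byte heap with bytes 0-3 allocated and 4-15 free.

Op 1: a = malloc(8) -> a = 0; heap: [0-7 ALLOC][8-43 FREE]
Op 2: a = realloc(a, 15) -> a = 0; heap: [0-14 ALLOC][15-43 FREE]
Op 3: b = malloc(5) -> b = 15; heap: [0-14 ALLOC][15-19 ALLOC][20-43 FREE]
Op 4: b = realloc(b, 10) -> b = 15; heap: [0-14 ALLOC][15-24 ALLOC][25-43 FREE]
Op 5: a = realloc(a, 14) -> a = 0; heap: [0-13 ALLOC][14-14 FREE][15-24 ALLOC][25-43 FREE]
Op 6: b = realloc(b, 22) -> b = 15; heap: [0-13 ALLOC][14-14 FREE][15-36 ALLOC][37-43 FREE]
Op 7: c = malloc(10) -> c = NULL; heap: [0-13 ALLOC][14-14 FREE][15-36 ALLOC][37-43 FREE]

Answer: [0-13 ALLOC][14-14 FREE][15-36 ALLOC][37-43 FREE]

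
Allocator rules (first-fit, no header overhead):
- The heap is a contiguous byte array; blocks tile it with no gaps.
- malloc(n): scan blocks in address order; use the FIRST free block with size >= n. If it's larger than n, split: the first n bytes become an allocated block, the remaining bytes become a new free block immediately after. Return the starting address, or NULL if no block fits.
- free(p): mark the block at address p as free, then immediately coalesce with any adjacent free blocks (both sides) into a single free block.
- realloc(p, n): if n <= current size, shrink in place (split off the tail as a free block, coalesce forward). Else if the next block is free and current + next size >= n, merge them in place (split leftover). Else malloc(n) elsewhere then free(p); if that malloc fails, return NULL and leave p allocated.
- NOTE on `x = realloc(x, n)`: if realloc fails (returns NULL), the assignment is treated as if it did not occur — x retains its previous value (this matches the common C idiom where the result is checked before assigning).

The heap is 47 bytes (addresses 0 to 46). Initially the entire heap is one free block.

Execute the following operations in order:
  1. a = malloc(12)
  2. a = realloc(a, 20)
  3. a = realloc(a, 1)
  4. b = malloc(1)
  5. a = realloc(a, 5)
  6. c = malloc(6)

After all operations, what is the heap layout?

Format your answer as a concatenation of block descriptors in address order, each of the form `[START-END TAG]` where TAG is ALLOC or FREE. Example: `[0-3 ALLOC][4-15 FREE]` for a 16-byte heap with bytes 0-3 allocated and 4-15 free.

Op 1: a = malloc(12) -> a = 0; heap: [0-11 ALLOC][12-46 FREE]
Op 2: a = realloc(a, 20) -> a = 0; heap: [0-19 ALLOC][20-46 FREE]
Op 3: a = realloc(a, 1) -> a = 0; heap: [0-0 ALLOC][1-46 FREE]
Op 4: b = malloc(1) -> b = 1; heap: [0-0 ALLOC][1-1 ALLOC][2-46 FREE]
Op 5: a = realloc(a, 5) -> a = 2; heap: [0-0 FREE][1-1 ALLOC][2-6 ALLOC][7-46 FREE]
Op 6: c = malloc(6) -> c = 7; heap: [0-0 FREE][1-1 ALLOC][2-6 ALLOC][7-12 ALLOC][13-46 FREE]

Answer: [0-0 FREE][1-1 ALLOC][2-6 ALLOC][7-12 ALLOC][13-46 FREE]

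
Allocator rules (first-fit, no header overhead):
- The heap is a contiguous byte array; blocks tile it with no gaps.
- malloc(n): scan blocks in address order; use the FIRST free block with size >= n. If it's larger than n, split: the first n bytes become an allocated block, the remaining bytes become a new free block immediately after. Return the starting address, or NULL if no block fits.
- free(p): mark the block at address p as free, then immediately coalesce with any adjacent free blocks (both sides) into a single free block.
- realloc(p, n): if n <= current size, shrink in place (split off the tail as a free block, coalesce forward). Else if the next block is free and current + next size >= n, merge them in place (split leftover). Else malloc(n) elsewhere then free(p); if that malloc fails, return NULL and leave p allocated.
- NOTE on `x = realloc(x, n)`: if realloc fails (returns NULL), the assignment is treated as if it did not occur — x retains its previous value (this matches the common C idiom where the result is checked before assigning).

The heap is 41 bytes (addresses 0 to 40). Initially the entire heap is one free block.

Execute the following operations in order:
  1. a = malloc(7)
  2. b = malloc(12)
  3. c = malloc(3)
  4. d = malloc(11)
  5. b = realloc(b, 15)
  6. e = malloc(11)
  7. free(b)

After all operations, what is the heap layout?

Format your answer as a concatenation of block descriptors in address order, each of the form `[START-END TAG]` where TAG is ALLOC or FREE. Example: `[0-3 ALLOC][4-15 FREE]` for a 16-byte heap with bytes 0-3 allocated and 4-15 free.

Op 1: a = malloc(7) -> a = 0; heap: [0-6 ALLOC][7-40 FREE]
Op 2: b = malloc(12) -> b = 7; heap: [0-6 ALLOC][7-18 ALLOC][19-40 FREE]
Op 3: c = malloc(3) -> c = 19; heap: [0-6 ALLOC][7-18 ALLOC][19-21 ALLOC][22-40 FREE]
Op 4: d = malloc(11) -> d = 22; heap: [0-6 ALLOC][7-18 ALLOC][19-21 ALLOC][22-32 ALLOC][33-40 FREE]
Op 5: b = realloc(b, 15) -> NULL (b unchanged); heap: [0-6 ALLOC][7-18 ALLOC][19-21 ALLOC][22-32 ALLOC][33-40 FREE]
Op 6: e = malloc(11) -> e = NULL; heap: [0-6 ALLOC][7-18 ALLOC][19-21 ALLOC][22-32 ALLOC][33-40 FREE]
Op 7: free(b) -> (freed b); heap: [0-6 ALLOC][7-18 FREE][19-21 ALLOC][22-32 ALLOC][33-40 FREE]

Answer: [0-6 ALLOC][7-18 FREE][19-21 ALLOC][22-32 ALLOC][33-40 FREE]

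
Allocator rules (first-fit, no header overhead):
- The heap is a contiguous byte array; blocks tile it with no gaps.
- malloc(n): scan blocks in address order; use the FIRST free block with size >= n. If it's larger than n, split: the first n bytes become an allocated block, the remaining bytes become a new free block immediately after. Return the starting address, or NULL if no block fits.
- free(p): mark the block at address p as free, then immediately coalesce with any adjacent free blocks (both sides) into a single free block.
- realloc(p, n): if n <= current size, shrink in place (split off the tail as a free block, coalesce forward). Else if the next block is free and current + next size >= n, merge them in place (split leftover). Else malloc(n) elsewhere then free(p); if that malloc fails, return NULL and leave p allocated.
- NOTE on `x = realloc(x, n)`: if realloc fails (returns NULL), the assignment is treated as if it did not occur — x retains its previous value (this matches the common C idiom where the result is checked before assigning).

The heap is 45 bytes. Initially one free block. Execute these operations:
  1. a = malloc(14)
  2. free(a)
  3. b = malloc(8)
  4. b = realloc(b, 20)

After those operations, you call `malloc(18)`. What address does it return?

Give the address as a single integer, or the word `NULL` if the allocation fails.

Op 1: a = malloc(14) -> a = 0; heap: [0-13 ALLOC][14-44 FREE]
Op 2: free(a) -> (freed a); heap: [0-44 FREE]
Op 3: b = malloc(8) -> b = 0; heap: [0-7 ALLOC][8-44 FREE]
Op 4: b = realloc(b, 20) -> b = 0; heap: [0-19 ALLOC][20-44 FREE]
malloc(18): first-fit scan over [0-19 ALLOC][20-44 FREE] -> 20

Answer: 20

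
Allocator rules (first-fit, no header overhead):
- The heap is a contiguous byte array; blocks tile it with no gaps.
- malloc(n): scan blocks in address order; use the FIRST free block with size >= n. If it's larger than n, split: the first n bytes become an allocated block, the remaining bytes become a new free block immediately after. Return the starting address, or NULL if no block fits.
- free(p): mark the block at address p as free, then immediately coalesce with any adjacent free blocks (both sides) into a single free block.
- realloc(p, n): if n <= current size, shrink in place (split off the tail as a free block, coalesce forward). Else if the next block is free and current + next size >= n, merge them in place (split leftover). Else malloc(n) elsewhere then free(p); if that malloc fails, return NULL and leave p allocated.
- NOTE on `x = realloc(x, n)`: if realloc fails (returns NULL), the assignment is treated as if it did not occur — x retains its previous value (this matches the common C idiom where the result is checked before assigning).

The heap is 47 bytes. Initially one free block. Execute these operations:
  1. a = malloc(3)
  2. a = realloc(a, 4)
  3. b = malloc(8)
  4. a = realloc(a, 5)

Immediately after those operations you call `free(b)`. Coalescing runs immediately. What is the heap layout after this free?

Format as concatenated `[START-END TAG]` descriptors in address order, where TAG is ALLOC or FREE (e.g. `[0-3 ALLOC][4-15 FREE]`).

Answer: [0-11 FREE][12-16 ALLOC][17-46 FREE]

Derivation:
Op 1: a = malloc(3) -> a = 0; heap: [0-2 ALLOC][3-46 FREE]
Op 2: a = realloc(a, 4) -> a = 0; heap: [0-3 ALLOC][4-46 FREE]
Op 3: b = malloc(8) -> b = 4; heap: [0-3 ALLOC][4-11 ALLOC][12-46 FREE]
Op 4: a = realloc(a, 5) -> a = 12; heap: [0-3 FREE][4-11 ALLOC][12-16 ALLOC][17-46 FREE]
free(b): b = 4 -> block [4-11 ALLOC]; mark free, coalesce with adjacent free neighbors -> [0-11 FREE][12-16 ALLOC][17-46 FREE]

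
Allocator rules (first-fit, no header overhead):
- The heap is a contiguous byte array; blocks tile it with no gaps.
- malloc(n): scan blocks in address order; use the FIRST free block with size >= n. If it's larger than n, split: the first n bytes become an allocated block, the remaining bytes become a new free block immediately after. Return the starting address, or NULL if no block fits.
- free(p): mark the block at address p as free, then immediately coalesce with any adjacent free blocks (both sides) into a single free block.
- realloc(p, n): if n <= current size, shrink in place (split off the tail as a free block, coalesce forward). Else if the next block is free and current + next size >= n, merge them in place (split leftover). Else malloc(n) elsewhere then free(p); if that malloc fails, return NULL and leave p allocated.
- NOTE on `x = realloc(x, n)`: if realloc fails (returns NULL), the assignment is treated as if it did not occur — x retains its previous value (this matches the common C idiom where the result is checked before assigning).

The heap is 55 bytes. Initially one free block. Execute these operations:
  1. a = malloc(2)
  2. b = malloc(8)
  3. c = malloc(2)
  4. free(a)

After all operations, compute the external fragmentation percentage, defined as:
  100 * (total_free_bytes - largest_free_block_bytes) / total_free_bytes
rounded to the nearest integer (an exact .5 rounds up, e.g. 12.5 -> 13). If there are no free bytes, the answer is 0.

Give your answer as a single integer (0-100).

Op 1: a = malloc(2) -> a = 0; heap: [0-1 ALLOC][2-54 FREE]
Op 2: b = malloc(8) -> b = 2; heap: [0-1 ALLOC][2-9 ALLOC][10-54 FREE]
Op 3: c = malloc(2) -> c = 10; heap: [0-1 ALLOC][2-9 ALLOC][10-11 ALLOC][12-54 FREE]
Op 4: free(a) -> (freed a); heap: [0-1 FREE][2-9 ALLOC][10-11 ALLOC][12-54 FREE]
Free blocks: [2 43] total_free=45 largest=43 -> 100*(45-43)/45 = 200/45 ≈ 4.444 -> rounds to 4

Answer: 4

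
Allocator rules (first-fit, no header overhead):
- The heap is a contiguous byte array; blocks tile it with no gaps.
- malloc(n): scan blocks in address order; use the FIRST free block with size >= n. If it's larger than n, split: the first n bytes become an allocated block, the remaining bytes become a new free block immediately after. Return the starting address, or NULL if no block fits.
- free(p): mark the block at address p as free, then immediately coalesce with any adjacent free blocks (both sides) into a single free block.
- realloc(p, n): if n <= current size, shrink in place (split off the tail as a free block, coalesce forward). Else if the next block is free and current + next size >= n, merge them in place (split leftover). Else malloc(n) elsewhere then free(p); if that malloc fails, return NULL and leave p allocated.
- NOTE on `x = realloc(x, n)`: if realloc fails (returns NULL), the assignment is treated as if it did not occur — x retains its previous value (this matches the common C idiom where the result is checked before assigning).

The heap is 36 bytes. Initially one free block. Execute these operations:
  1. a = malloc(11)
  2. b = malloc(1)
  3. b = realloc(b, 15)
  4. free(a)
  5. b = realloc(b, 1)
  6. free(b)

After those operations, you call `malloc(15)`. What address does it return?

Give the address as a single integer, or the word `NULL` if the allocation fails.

Answer: 0

Derivation:
Op 1: a = malloc(11) -> a = 0; heap: [0-10 ALLOC][11-35 FREE]
Op 2: b = malloc(1) -> b = 11; heap: [0-10 ALLOC][11-11 ALLOC][12-35 FREE]
Op 3: b = realloc(b, 15) -> b = 11; heap: [0-10 ALLOC][11-25 ALLOC][26-35 FREE]
Op 4: free(a) -> (freed a); heap: [0-10 FREE][11-25 ALLOC][26-35 FREE]
Op 5: b = realloc(b, 1) -> b = 11; heap: [0-10 FREE][11-11 ALLOC][12-35 FREE]
Op 6: free(b) -> (freed b); heap: [0-35 FREE]
malloc(15): first-fit scan over [0-35 FREE] -> 0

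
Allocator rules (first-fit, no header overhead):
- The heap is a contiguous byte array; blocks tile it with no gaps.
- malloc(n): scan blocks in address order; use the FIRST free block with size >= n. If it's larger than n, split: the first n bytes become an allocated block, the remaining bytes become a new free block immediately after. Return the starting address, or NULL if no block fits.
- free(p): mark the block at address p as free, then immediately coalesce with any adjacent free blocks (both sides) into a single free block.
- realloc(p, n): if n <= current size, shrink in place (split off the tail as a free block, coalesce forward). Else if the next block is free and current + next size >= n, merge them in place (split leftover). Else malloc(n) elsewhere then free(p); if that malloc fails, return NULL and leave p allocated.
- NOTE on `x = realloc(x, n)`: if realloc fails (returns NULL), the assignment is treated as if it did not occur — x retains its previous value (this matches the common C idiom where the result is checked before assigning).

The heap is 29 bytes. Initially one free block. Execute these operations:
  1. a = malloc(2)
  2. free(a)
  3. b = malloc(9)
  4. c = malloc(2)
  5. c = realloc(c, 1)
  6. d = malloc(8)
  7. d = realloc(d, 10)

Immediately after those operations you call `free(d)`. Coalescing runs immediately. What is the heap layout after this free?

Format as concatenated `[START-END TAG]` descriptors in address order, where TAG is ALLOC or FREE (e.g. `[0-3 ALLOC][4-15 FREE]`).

Answer: [0-8 ALLOC][9-9 ALLOC][10-28 FREE]

Derivation:
Op 1: a = malloc(2) -> a = 0; heap: [0-1 ALLOC][2-28 FREE]
Op 2: free(a) -> (freed a); heap: [0-28 FREE]
Op 3: b = malloc(9) -> b = 0; heap: [0-8 ALLOC][9-28 FREE]
Op 4: c = malloc(2) -> c = 9; heap: [0-8 ALLOC][9-10 ALLOC][11-28 FREE]
Op 5: c = realloc(c, 1) -> c = 9; heap: [0-8 ALLOC][9-9 ALLOC][10-28 FREE]
Op 6: d = malloc(8) -> d = 10; heap: [0-8 ALLOC][9-9 ALLOC][10-17 ALLOC][18-28 FREE]
Op 7: d = realloc(d, 10) -> d = 10; heap: [0-8 ALLOC][9-9 ALLOC][10-19 ALLOC][20-28 FREE]
free(d): d = 10 -> block [10-19 ALLOC]; mark free, coalesce with adjacent free neighbors -> [0-8 ALLOC][9-9 ALLOC][10-28 FREE]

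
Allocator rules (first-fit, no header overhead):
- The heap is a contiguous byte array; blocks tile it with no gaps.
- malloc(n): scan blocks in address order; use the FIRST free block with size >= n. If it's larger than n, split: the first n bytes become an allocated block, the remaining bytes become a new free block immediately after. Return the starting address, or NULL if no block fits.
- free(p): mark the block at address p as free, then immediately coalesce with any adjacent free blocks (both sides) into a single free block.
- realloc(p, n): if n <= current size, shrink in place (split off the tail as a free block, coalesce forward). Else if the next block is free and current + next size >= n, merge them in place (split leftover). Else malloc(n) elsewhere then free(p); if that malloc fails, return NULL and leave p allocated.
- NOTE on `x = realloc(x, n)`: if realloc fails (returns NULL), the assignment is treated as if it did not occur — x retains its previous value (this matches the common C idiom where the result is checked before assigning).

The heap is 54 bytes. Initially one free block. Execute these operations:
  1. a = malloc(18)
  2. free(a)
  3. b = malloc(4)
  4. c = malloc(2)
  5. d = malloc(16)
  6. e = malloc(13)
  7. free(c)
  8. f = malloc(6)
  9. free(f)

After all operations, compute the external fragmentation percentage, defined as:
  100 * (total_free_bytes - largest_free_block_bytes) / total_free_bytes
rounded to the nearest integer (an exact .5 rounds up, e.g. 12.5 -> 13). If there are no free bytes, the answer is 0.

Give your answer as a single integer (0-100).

Answer: 10

Derivation:
Op 1: a = malloc(18) -> a = 0; heap: [0-17 ALLOC][18-53 FREE]
Op 2: free(a) -> (freed a); heap: [0-53 FREE]
Op 3: b = malloc(4) -> b = 0; heap: [0-3 ALLOC][4-53 FREE]
Op 4: c = malloc(2) -> c = 4; heap: [0-3 ALLOC][4-5 ALLOC][6-53 FREE]
Op 5: d = malloc(16) -> d = 6; heap: [0-3 ALLOC][4-5 ALLOC][6-21 ALLOC][22-53 FREE]
Op 6: e = malloc(13) -> e = 22; heap: [0-3 ALLOC][4-5 ALLOC][6-21 ALLOC][22-34 ALLOC][35-53 FREE]
Op 7: free(c) -> (freed c); heap: [0-3 ALLOC][4-5 FREE][6-21 ALLOC][22-34 ALLOC][35-53 FREE]
Op 8: f = malloc(6) -> f = 35; heap: [0-3 ALLOC][4-5 FREE][6-21 ALLOC][22-34 ALLOC][35-40 ALLOC][41-53 FREE]
Op 9: free(f) -> (freed f); heap: [0-3 ALLOC][4-5 FREE][6-21 ALLOC][22-34 ALLOC][35-53 FREE]
Free blocks: [2 19] total_free=21 largest=19 -> 100*(21-19)/21 = 200/21 ≈ 9.524 -> rounds to 10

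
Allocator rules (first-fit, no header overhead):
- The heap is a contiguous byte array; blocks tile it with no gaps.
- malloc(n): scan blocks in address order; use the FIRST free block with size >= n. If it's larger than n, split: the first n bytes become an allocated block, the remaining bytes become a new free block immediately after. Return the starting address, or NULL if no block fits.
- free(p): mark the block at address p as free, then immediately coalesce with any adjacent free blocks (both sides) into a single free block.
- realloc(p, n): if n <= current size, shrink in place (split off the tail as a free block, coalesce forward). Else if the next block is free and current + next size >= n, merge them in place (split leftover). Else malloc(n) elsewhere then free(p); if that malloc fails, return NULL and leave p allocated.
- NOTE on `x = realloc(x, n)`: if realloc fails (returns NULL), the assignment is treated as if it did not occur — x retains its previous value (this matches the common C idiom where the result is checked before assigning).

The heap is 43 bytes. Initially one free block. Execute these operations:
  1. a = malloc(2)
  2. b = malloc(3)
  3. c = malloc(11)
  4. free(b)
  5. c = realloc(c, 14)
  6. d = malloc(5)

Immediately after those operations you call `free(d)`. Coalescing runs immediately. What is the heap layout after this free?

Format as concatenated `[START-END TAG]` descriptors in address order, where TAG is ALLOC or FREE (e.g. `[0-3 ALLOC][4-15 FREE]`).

Answer: [0-1 ALLOC][2-4 FREE][5-18 ALLOC][19-42 FREE]

Derivation:
Op 1: a = malloc(2) -> a = 0; heap: [0-1 ALLOC][2-42 FREE]
Op 2: b = malloc(3) -> b = 2; heap: [0-1 ALLOC][2-4 ALLOC][5-42 FREE]
Op 3: c = malloc(11) -> c = 5; heap: [0-1 ALLOC][2-4 ALLOC][5-15 ALLOC][16-42 FREE]
Op 4: free(b) -> (freed b); heap: [0-1 ALLOC][2-4 FREE][5-15 ALLOC][16-42 FREE]
Op 5: c = realloc(c, 14) -> c = 5; heap: [0-1 ALLOC][2-4 FREE][5-18 ALLOC][19-42 FREE]
Op 6: d = malloc(5) -> d = 19; heap: [0-1 ALLOC][2-4 FREE][5-18 ALLOC][19-23 ALLOC][24-42 FREE]
free(d): d = 19 -> block [19-23 ALLOC]; mark free, coalesce with adjacent free neighbors -> [0-1 ALLOC][2-4 FREE][5-18 ALLOC][19-42 FREE]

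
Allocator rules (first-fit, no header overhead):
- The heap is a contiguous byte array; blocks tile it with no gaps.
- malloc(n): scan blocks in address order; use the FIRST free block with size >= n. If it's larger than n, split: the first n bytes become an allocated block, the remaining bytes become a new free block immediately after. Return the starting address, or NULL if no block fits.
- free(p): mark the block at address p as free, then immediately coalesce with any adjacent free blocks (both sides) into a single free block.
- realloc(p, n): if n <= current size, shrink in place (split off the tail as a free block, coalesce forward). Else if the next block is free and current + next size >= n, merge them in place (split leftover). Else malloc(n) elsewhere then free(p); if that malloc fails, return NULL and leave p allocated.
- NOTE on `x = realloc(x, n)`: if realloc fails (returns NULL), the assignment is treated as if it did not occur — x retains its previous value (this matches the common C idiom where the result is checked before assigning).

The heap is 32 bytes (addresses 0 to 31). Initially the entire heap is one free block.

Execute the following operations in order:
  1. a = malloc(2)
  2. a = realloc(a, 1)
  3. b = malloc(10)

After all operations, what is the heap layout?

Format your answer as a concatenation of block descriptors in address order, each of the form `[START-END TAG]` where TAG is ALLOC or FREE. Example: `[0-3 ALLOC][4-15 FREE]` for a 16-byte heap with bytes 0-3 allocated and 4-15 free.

Answer: [0-0 ALLOC][1-10 ALLOC][11-31 FREE]

Derivation:
Op 1: a = malloc(2) -> a = 0; heap: [0-1 ALLOC][2-31 FREE]
Op 2: a = realloc(a, 1) -> a = 0; heap: [0-0 ALLOC][1-31 FREE]
Op 3: b = malloc(10) -> b = 1; heap: [0-0 ALLOC][1-10 ALLOC][11-31 FREE]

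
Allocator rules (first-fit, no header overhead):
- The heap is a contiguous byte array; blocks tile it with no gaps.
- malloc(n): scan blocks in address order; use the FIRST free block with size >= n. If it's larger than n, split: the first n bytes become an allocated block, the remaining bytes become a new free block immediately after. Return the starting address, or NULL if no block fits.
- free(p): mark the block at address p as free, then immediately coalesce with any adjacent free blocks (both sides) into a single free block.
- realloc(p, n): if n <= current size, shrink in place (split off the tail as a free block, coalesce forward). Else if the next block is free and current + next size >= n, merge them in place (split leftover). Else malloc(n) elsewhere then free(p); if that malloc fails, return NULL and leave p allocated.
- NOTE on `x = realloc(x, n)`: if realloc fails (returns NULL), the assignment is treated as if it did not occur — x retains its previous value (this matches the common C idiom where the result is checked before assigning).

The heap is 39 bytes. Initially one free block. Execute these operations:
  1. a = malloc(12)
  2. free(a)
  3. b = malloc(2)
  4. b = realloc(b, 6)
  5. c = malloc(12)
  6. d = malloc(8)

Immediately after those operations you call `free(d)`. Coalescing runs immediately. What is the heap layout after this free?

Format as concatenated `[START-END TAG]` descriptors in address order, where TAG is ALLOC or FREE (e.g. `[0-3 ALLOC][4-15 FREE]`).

Op 1: a = malloc(12) -> a = 0; heap: [0-11 ALLOC][12-38 FREE]
Op 2: free(a) -> (freed a); heap: [0-38 FREE]
Op 3: b = malloc(2) -> b = 0; heap: [0-1 ALLOC][2-38 FREE]
Op 4: b = realloc(b, 6) -> b = 0; heap: [0-5 ALLOC][6-38 FREE]
Op 5: c = malloc(12) -> c = 6; heap: [0-5 ALLOC][6-17 ALLOC][18-38 FREE]
Op 6: d = malloc(8) -> d = 18; heap: [0-5 ALLOC][6-17 ALLOC][18-25 ALLOC][26-38 FREE]
free(d): d = 18 -> block [18-25 ALLOC]; mark free, coalesce with adjacent free neighbors -> [0-5 ALLOC][6-17 ALLOC][18-38 FREE]

Answer: [0-5 ALLOC][6-17 ALLOC][18-38 FREE]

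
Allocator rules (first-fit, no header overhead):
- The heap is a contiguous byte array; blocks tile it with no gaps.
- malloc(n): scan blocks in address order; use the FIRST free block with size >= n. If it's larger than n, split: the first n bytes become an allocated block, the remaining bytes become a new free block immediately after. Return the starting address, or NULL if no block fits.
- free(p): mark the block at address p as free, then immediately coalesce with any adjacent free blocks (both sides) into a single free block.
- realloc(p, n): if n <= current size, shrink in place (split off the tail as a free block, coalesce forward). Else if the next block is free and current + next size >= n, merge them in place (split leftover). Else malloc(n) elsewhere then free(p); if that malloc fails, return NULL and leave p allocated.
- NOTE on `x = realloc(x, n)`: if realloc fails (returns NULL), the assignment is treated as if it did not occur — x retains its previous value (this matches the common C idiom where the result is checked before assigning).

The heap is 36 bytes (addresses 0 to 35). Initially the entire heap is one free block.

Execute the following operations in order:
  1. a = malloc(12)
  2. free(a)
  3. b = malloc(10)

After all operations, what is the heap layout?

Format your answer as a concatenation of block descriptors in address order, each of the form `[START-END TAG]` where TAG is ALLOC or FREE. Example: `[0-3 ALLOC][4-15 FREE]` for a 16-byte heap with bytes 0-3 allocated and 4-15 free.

Op 1: a = malloc(12) -> a = 0; heap: [0-11 ALLOC][12-35 FREE]
Op 2: free(a) -> (freed a); heap: [0-35 FREE]
Op 3: b = malloc(10) -> b = 0; heap: [0-9 ALLOC][10-35 FREE]

Answer: [0-9 ALLOC][10-35 FREE]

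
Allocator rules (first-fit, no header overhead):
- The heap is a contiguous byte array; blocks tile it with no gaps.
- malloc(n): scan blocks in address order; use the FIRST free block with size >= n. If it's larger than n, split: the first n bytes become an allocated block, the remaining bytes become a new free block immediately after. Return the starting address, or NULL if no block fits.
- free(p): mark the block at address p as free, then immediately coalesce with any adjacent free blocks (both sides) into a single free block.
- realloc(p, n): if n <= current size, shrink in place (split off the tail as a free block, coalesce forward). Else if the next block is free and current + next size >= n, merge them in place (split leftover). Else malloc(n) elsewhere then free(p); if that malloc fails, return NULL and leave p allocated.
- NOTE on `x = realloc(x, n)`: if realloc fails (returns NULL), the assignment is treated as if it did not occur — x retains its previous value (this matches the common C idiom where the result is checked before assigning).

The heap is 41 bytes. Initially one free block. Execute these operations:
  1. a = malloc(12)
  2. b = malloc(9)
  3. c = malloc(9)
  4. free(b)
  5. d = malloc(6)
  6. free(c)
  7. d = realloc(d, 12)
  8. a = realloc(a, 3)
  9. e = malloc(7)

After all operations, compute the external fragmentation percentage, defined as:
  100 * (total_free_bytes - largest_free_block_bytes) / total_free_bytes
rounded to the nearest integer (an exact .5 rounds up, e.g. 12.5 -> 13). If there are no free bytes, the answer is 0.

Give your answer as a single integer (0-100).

Op 1: a = malloc(12) -> a = 0; heap: [0-11 ALLOC][12-40 FREE]
Op 2: b = malloc(9) -> b = 12; heap: [0-11 ALLOC][12-20 ALLOC][21-40 FREE]
Op 3: c = malloc(9) -> c = 21; heap: [0-11 ALLOC][12-20 ALLOC][21-29 ALLOC][30-40 FREE]
Op 4: free(b) -> (freed b); heap: [0-11 ALLOC][12-20 FREE][21-29 ALLOC][30-40 FREE]
Op 5: d = malloc(6) -> d = 12; heap: [0-11 ALLOC][12-17 ALLOC][18-20 FREE][21-29 ALLOC][30-40 FREE]
Op 6: free(c) -> (freed c); heap: [0-11 ALLOC][12-17 ALLOC][18-40 FREE]
Op 7: d = realloc(d, 12) -> d = 12; heap: [0-11 ALLOC][12-23 ALLOC][24-40 FREE]
Op 8: a = realloc(a, 3) -> a = 0; heap: [0-2 ALLOC][3-11 FREE][12-23 ALLOC][24-40 FREE]
Op 9: e = malloc(7) -> e = 3; heap: [0-2 ALLOC][3-9 ALLOC][10-11 FREE][12-23 ALLOC][24-40 FREE]
Free blocks: [2 17] total_free=19 largest=17 -> 100*(19-17)/19 = 200/19 ≈ 10.526 -> rounds to 11

Answer: 11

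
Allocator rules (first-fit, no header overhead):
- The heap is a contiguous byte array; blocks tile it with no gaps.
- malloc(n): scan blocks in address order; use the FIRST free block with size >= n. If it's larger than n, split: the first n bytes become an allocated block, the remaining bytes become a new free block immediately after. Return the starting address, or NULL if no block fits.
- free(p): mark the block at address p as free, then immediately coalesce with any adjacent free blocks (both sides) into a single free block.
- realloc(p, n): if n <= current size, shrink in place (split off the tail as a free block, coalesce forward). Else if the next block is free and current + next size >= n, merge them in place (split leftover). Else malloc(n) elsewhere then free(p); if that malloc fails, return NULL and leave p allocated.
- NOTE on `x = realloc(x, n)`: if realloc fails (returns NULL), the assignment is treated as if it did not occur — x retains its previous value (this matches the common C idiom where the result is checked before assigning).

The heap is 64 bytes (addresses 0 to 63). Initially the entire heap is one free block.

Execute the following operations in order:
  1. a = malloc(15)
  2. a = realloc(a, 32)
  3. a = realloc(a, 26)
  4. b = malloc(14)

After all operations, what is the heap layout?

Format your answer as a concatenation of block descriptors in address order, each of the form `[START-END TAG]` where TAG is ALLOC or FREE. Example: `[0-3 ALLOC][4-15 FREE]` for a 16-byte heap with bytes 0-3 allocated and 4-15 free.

Op 1: a = malloc(15) -> a = 0; heap: [0-14 ALLOC][15-63 FREE]
Op 2: a = realloc(a, 32) -> a = 0; heap: [0-31 ALLOC][32-63 FREE]
Op 3: a = realloc(a, 26) -> a = 0; heap: [0-25 ALLOC][26-63 FREE]
Op 4: b = malloc(14) -> b = 26; heap: [0-25 ALLOC][26-39 ALLOC][40-63 FREE]

Answer: [0-25 ALLOC][26-39 ALLOC][40-63 FREE]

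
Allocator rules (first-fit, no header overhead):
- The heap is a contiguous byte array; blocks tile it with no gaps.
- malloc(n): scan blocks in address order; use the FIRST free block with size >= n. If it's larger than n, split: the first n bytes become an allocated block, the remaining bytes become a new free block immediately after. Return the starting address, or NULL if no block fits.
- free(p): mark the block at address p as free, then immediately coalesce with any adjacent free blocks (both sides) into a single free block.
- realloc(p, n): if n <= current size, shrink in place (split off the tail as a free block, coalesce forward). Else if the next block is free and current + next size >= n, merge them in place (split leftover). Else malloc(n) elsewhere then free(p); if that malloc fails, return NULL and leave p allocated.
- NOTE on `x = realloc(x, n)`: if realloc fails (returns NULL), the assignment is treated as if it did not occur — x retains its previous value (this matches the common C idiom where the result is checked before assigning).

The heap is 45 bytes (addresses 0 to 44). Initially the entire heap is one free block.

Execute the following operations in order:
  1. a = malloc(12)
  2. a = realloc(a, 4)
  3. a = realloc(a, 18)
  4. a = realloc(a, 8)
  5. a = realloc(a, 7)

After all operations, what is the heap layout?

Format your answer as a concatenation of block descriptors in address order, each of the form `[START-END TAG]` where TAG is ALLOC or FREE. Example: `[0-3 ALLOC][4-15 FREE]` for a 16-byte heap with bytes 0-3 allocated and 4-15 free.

Op 1: a = malloc(12) -> a = 0; heap: [0-11 ALLOC][12-44 FREE]
Op 2: a = realloc(a, 4) -> a = 0; heap: [0-3 ALLOC][4-44 FREE]
Op 3: a = realloc(a, 18) -> a = 0; heap: [0-17 ALLOC][18-44 FREE]
Op 4: a = realloc(a, 8) -> a = 0; heap: [0-7 ALLOC][8-44 FREE]
Op 5: a = realloc(a, 7) -> a = 0; heap: [0-6 ALLOC][7-44 FREE]

Answer: [0-6 ALLOC][7-44 FREE]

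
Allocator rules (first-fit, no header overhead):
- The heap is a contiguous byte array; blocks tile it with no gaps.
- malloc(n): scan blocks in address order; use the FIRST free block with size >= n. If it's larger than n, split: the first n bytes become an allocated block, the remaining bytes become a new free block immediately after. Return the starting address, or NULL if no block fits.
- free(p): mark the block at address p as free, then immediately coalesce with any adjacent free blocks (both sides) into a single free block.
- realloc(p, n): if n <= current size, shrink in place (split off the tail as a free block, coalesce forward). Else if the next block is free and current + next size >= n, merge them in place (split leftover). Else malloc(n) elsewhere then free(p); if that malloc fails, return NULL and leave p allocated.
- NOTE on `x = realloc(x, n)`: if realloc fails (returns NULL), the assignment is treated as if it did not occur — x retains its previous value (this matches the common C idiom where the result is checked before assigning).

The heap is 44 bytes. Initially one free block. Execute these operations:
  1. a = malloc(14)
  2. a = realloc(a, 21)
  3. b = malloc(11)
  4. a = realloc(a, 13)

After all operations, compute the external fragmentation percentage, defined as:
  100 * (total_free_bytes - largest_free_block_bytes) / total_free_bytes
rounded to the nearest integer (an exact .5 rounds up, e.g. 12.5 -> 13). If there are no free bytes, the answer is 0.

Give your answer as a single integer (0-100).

Op 1: a = malloc(14) -> a = 0; heap: [0-13 ALLOC][14-43 FREE]
Op 2: a = realloc(a, 21) -> a = 0; heap: [0-20 ALLOC][21-43 FREE]
Op 3: b = malloc(11) -> b = 21; heap: [0-20 ALLOC][21-31 ALLOC][32-43 FREE]
Op 4: a = realloc(a, 13) -> a = 0; heap: [0-12 ALLOC][13-20 FREE][21-31 ALLOC][32-43 FREE]
Free blocks: [8 12] total_free=20 largest=12 -> 100*(20-12)/20 = 800/20 = 40

Answer: 40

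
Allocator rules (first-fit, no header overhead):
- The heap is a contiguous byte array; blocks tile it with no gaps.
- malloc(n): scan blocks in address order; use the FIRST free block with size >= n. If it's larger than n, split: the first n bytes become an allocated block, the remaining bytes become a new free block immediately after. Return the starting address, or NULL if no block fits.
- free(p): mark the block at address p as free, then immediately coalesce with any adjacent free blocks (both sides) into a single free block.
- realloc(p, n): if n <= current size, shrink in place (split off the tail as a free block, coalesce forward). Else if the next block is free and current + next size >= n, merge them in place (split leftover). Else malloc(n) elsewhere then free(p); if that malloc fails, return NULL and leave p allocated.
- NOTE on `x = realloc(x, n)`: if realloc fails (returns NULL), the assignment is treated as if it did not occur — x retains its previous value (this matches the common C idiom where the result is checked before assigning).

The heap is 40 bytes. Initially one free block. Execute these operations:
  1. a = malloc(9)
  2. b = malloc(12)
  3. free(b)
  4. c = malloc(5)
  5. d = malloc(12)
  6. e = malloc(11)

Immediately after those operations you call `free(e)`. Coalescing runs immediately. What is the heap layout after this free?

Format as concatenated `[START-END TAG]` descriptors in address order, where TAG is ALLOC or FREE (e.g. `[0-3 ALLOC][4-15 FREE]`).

Op 1: a = malloc(9) -> a = 0; heap: [0-8 ALLOC][9-39 FREE]
Op 2: b = malloc(12) -> b = 9; heap: [0-8 ALLOC][9-20 ALLOC][21-39 FREE]
Op 3: free(b) -> (freed b); heap: [0-8 ALLOC][9-39 FREE]
Op 4: c = malloc(5) -> c = 9; heap: [0-8 ALLOC][9-13 ALLOC][14-39 FREE]
Op 5: d = malloc(12) -> d = 14; heap: [0-8 ALLOC][9-13 ALLOC][14-25 ALLOC][26-39 FREE]
Op 6: e = malloc(11) -> e = 26; heap: [0-8 ALLOC][9-13 ALLOC][14-25 ALLOC][26-36 ALLOC][37-39 FREE]
free(e): e = 26 -> block [26-36 ALLOC]; mark free, coalesce with adjacent free neighbors -> [0-8 ALLOC][9-13 ALLOC][14-25 ALLOC][26-39 FREE]

Answer: [0-8 ALLOC][9-13 ALLOC][14-25 ALLOC][26-39 FREE]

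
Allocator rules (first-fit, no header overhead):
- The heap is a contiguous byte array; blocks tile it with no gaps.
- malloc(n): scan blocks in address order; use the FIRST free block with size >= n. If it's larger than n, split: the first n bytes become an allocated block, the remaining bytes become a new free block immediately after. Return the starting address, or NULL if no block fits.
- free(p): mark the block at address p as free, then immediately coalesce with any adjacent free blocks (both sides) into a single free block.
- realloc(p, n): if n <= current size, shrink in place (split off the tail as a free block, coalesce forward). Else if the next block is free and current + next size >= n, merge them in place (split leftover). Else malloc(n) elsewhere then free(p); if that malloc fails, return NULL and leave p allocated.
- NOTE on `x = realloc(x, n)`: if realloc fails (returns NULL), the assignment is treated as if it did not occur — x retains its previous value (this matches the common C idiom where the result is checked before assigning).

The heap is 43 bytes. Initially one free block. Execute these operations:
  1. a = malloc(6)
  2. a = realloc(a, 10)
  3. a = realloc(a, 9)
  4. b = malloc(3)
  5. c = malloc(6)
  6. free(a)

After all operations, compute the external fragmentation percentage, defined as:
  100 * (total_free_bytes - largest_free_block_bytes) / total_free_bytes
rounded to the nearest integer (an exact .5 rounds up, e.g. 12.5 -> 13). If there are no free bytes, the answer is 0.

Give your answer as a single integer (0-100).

Answer: 26

Derivation:
Op 1: a = malloc(6) -> a = 0; heap: [0-5 ALLOC][6-42 FREE]
Op 2: a = realloc(a, 10) -> a = 0; heap: [0-9 ALLOC][10-42 FREE]
Op 3: a = realloc(a, 9) -> a = 0; heap: [0-8 ALLOC][9-42 FREE]
Op 4: b = malloc(3) -> b = 9; heap: [0-8 ALLOC][9-11 ALLOC][12-42 FREE]
Op 5: c = malloc(6) -> c = 12; heap: [0-8 ALLOC][9-11 ALLOC][12-17 ALLOC][18-42 FREE]
Op 6: free(a) -> (freed a); heap: [0-8 FREE][9-11 ALLOC][12-17 ALLOC][18-42 FREE]
Free blocks: [9 25] total_free=34 largest=25 -> 100*(34-25)/34 = 900/34 ≈ 26.471 -> rounds to 26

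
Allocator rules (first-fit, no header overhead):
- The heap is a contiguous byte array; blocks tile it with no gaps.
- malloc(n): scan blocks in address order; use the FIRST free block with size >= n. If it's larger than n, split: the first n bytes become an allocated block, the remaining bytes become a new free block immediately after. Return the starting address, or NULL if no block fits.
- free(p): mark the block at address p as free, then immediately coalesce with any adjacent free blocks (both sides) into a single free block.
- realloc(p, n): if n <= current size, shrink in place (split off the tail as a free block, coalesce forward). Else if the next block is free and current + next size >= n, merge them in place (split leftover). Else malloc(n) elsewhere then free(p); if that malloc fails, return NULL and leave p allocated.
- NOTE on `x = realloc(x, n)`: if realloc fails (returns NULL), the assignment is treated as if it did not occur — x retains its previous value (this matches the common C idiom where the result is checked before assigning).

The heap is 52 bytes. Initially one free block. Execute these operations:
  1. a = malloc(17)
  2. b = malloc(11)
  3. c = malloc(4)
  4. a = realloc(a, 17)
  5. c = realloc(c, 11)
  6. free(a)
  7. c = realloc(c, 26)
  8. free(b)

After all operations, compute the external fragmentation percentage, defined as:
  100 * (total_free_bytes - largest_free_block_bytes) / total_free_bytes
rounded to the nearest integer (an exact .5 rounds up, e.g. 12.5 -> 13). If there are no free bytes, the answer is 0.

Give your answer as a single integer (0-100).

Op 1: a = malloc(17) -> a = 0; heap: [0-16 ALLOC][17-51 FREE]
Op 2: b = malloc(11) -> b = 17; heap: [0-16 ALLOC][17-27 ALLOC][28-51 FREE]
Op 3: c = malloc(4) -> c = 28; heap: [0-16 ALLOC][17-27 ALLOC][28-31 ALLOC][32-51 FREE]
Op 4: a = realloc(a, 17) -> a = 0; heap: [0-16 ALLOC][17-27 ALLOC][28-31 ALLOC][32-51 FREE]
Op 5: c = realloc(c, 11) -> c = 28; heap: [0-16 ALLOC][17-27 ALLOC][28-38 ALLOC][39-51 FREE]
Op 6: free(a) -> (freed a); heap: [0-16 FREE][17-27 ALLOC][28-38 ALLOC][39-51 FREE]
Op 7: c = realloc(c, 26) -> NULL (c unchanged); heap: [0-16 FREE][17-27 ALLOC][28-38 ALLOC][39-51 FREE]
Op 8: free(b) -> (freed b); heap: [0-27 FREE][28-38 ALLOC][39-51 FREE]
Free blocks: [28 13] total_free=41 largest=28 -> 100*(41-28)/41 = 1300/41 ≈ 31.707 -> rounds to 32

Answer: 32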